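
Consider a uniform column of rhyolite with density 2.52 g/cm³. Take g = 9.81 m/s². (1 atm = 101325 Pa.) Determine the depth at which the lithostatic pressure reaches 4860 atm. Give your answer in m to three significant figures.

h = P/(ρg) = 4860 atm / (2520 kg/m³ × 9.81 m/s²) = 4.924×10^8 Pa / 24721 Pa/m = 19920 m

19900 m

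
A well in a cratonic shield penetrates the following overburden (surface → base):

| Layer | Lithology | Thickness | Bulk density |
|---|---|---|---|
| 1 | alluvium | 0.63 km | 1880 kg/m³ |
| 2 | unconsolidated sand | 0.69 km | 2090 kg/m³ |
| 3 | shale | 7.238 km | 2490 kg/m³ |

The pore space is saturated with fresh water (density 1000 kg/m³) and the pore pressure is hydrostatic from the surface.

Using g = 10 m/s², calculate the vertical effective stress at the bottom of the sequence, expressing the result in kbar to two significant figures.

Overburden (lithostatic) stress σ_v:
alluvium: 1880 kg/m³ × 10 m/s² × 630 m = 1.184×10^7 Pa = 11.84 MPa
unconsolidated sand: 2090 kg/m³ × 10 m/s² × 690 m = 1.442×10^7 Pa = 14.42 MPa
shale: 2490 kg/m³ × 10 m/s² × 7238 m = 1.802×10^8 Pa = 180.2 MPa
Total = 11.84 + 14.42 + 180.2 = 206.49 MPa
Pore pressure P_p = 1000 kg/m³ × 10 m/s² × 8558 m = 8.558×10^7 Pa = 85.58 MPa
Effective stress σ' = σ_v − P_p = 206.5 − 85.58 = 120.91 MPa = 1.2091 kbar

1.2 kbar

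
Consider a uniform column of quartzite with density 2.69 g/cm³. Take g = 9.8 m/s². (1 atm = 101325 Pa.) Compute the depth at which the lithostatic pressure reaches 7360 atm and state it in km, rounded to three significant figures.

h = P/(ρg) = 7360 atm / (2690 kg/m³ × 9.8 m/s²) = 7.458×10^8 Pa / 26362 Pa/m = 28289 m
= 28.289 km

28.3 km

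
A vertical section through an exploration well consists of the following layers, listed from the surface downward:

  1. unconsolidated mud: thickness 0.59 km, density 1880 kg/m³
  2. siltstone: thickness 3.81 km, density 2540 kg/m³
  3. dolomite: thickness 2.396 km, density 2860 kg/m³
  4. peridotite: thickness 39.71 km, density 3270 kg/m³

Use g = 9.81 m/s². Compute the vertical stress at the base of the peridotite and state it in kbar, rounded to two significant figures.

unconsolidated mud: 1880 kg/m³ × 9.81 m/s² × 590 m = 1.088×10^7 Pa = 0.1088 kbar
siltstone: 2540 kg/m³ × 9.81 m/s² × 3810 m = 9.494×10^7 Pa = 0.9494 kbar
dolomite: 2860 kg/m³ × 9.81 m/s² × 2396 m = 6.722×10^7 Pa = 0.6722 kbar
peridotite: 3270 kg/m³ × 9.81 m/s² × 39710 m = 1.274×10^9 Pa = 12.74 kbar
Total = 0.1088 + 0.9494 + 0.6722 + 12.74 = 14.469 kbar

14 kbar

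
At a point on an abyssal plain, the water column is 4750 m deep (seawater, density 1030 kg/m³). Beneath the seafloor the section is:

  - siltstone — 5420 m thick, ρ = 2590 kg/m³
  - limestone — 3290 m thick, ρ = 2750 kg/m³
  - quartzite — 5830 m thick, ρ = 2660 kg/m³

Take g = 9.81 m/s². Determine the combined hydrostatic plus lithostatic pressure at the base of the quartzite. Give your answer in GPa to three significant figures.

0.427 GPa

seawater: 1030 kg/m³ × 9.81 m/s² × 4750 m = 4.800×10^7 Pa = 0.04800 GPa
siltstone: 2590 kg/m³ × 9.81 m/s² × 5420 m = 1.377×10^8 Pa = 0.1377 GPa
limestone: 2750 kg/m³ × 9.81 m/s² × 3290 m = 8.876×10^7 Pa = 0.08876 GPa
quartzite: 2660 kg/m³ × 9.81 m/s² × 5830 m = 1.521×10^8 Pa = 0.1521 GPa
Total = 0.04800 + 0.1377 + 0.08876 + 0.1521 = 0.42659 GPa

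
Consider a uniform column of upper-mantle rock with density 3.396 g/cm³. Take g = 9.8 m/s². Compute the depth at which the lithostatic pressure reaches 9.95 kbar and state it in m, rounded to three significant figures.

h = P/(ρg) = 9.95 kbar / (3396 kg/m³ × 9.8 m/s²) = 9.950×10^8 Pa / 33281 Pa/m = 29897 m

29900 m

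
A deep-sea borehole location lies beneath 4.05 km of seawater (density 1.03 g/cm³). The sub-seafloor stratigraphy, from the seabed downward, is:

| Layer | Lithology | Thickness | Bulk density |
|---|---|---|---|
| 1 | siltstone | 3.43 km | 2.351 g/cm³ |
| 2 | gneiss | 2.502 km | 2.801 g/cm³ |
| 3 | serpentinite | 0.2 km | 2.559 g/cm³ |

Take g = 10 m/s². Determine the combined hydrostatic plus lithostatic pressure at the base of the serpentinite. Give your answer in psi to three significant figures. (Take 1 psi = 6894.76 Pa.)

seawater: 1030 kg/m³ × 10 m/s² × 4050 m = 4.171×10^7 Pa = 6050 psi
siltstone: 2351 kg/m³ × 10 m/s² × 3430 m = 8.064×10^7 Pa = 11696 psi
gneiss: 2801 kg/m³ × 10 m/s² × 2502 m = 7.008×10^7 Pa = 10164 psi
serpentinite: 2559 kg/m³ × 10 m/s² × 200 m = 5.118×10^6 Pa = 742.3 psi
Total = 6050 + 11696 + 10164 + 742.3 = 28653 psi

28700 psi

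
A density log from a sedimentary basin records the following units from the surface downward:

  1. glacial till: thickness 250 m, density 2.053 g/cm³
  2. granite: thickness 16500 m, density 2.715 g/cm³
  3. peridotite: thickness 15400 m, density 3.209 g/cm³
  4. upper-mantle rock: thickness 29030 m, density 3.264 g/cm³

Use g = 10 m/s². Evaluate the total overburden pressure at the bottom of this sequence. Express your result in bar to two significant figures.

19000 bar

glacial till: 2053 kg/m³ × 10 m/s² × 250 m = 5.133×10^6 Pa = 51.33 bar
granite: 2715 kg/m³ × 10 m/s² × 16500 m = 4.480×10^8 Pa = 4480 bar
peridotite: 3209 kg/m³ × 10 m/s² × 15400 m = 4.942×10^8 Pa = 4942 bar
upper-mantle rock: 3264 kg/m³ × 10 m/s² × 29030 m = 9.475×10^8 Pa = 9475 bar
Total = 51.33 + 4480 + 4942 + 9475 = 18948 bar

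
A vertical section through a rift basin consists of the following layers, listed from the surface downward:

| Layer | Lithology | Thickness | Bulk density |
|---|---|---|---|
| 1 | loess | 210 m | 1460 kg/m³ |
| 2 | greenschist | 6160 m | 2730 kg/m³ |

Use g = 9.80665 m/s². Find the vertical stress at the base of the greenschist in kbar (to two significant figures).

1.7 kbar

loess: 1460 kg/m³ × 9.80665 m/s² × 210 m = 3.007×10^6 Pa = 0.03007 kbar
greenschist: 2730 kg/m³ × 9.80665 m/s² × 6160 m = 1.649×10^8 Pa = 1.649 kbar
Total = 0.03007 + 1.649 = 1.6792 kbar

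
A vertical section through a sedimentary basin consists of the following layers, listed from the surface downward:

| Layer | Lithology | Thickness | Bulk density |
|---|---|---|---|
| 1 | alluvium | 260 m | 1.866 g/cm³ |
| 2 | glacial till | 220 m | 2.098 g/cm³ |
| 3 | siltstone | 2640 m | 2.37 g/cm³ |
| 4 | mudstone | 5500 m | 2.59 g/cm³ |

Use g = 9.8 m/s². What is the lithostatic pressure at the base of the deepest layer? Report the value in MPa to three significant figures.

210 MPa

alluvium: 1866 kg/m³ × 9.8 m/s² × 260 m = 4.755×10^6 Pa = 4.755 MPa
glacial till: 2098 kg/m³ × 9.8 m/s² × 220 m = 4.523×10^6 Pa = 4.523 MPa
siltstone: 2370 kg/m³ × 9.8 m/s² × 2640 m = 6.132×10^7 Pa = 61.32 MPa
mudstone: 2590 kg/m³ × 9.8 m/s² × 5500 m = 1.396×10^8 Pa = 139.6 MPa
Total = 4.755 + 4.523 + 61.32 + 139.6 = 210.20 MPa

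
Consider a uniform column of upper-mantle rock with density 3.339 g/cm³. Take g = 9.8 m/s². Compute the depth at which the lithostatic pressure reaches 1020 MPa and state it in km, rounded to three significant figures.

h = P/(ρg) = 1020 MPa / (3339 kg/m³ × 9.8 m/s²) = 1.020×10^9 Pa / 32722 Pa/m = 31171 m
= 31.171 km

31.2 km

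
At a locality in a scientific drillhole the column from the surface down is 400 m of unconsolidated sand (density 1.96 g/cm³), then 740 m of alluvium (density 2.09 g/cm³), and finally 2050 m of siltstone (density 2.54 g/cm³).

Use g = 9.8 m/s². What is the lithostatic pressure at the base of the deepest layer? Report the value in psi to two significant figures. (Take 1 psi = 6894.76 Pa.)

11000 psi

unconsolidated sand: 1960 kg/m³ × 9.8 m/s² × 400 m = 7.683×10^6 Pa = 1114 psi
alluvium: 2090 kg/m³ × 9.8 m/s² × 740 m = 1.516×10^7 Pa = 2198 psi
siltstone: 2540 kg/m³ × 9.8 m/s² × 2050 m = 5.103×10^7 Pa = 7401 psi
Total = 1114 + 2198 + 7401 = 10714 psi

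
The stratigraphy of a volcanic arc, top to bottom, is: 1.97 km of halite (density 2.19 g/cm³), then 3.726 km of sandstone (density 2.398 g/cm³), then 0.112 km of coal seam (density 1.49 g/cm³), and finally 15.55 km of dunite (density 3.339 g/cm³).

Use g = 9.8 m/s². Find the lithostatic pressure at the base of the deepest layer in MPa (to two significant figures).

640 MPa

halite: 2190 kg/m³ × 9.8 m/s² × 1970 m = 4.228×10^7 Pa = 42.28 MPa
sandstone: 2398 kg/m³ × 9.8 m/s² × 3726 m = 8.756×10^7 Pa = 87.56 MPa
coal seam: 1490 kg/m³ × 9.8 m/s² × 112 m = 1.635×10^6 Pa = 1.635 MPa
dunite: 3339 kg/m³ × 9.8 m/s² × 15550 m = 5.088×10^8 Pa = 508.8 MPa
Total = 42.28 + 87.56 + 1.635 + 508.8 = 640.31 MPa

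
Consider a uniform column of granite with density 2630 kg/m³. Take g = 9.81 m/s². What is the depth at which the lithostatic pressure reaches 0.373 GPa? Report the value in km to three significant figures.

14.5 km

h = P/(ρg) = 0.373 GPa / (2630 kg/m³ × 9.81 m/s²) = 3.730×10^8 Pa / 25800 Pa/m = 14457 m
= 14.457 km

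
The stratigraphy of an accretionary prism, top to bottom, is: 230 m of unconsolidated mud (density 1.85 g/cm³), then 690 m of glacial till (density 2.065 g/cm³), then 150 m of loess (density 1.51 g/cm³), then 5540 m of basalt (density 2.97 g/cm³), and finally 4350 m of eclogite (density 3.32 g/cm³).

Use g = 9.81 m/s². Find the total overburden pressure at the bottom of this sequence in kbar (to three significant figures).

3.23 kbar

unconsolidated mud: 1850 kg/m³ × 9.81 m/s² × 230 m = 4.174×10^6 Pa = 0.04174 kbar
glacial till: 2065 kg/m³ × 9.81 m/s² × 690 m = 1.398×10^7 Pa = 0.1398 kbar
loess: 1510 kg/m³ × 9.81 m/s² × 150 m = 2.222×10^6 Pa = 0.02222 kbar
basalt: 2970 kg/m³ × 9.81 m/s² × 5540 m = 1.614×10^8 Pa = 1.614 kbar
eclogite: 3320 kg/m³ × 9.81 m/s² × 4350 m = 1.417×10^8 Pa = 1.417 kbar
Total = 0.04174 + 0.1398 + 0.02222 + 1.614 + 1.417 = 3.2346 kbar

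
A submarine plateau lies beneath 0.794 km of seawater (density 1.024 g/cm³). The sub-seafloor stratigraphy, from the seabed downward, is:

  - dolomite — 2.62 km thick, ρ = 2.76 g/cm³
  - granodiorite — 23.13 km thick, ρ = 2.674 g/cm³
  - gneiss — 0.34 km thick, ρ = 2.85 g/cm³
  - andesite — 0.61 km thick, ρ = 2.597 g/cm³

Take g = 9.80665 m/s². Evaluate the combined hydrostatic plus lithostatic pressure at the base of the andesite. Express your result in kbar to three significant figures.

7.10 kbar

seawater: 1024 kg/m³ × 9.80665 m/s² × 794 m = 7.973×10^6 Pa = 0.07973 kbar
dolomite: 2760 kg/m³ × 9.80665 m/s² × 2620 m = 7.091×10^7 Pa = 0.7091 kbar
granodiorite: 2674 kg/m³ × 9.80665 m/s² × 23130 m = 6.065×10^8 Pa = 6.065 kbar
gneiss: 2850 kg/m³ × 9.80665 m/s² × 340 m = 9.503×10^6 Pa = 0.09503 kbar
andesite: 2597 kg/m³ × 9.80665 m/s² × 610 m = 1.554×10^7 Pa = 0.1554 kbar
Total = 0.07973 + 0.7091 + 6.065 + 0.09503 + 0.1554 = 7.1046 kbar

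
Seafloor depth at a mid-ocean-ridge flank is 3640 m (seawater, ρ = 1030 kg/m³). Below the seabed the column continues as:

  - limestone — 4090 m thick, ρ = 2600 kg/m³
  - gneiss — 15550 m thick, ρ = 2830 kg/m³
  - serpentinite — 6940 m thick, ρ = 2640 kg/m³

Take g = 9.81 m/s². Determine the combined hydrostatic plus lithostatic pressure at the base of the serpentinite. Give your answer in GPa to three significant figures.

0.753 GPa

seawater: 1030 kg/m³ × 9.81 m/s² × 3640 m = 3.678×10^7 Pa = 0.03678 GPa
limestone: 2600 kg/m³ × 9.81 m/s² × 4090 m = 1.043×10^8 Pa = 0.1043 GPa
gneiss: 2830 kg/m³ × 9.81 m/s² × 15550 m = 4.317×10^8 Pa = 0.4317 GPa
serpentinite: 2640 kg/m³ × 9.81 m/s² × 6940 m = 1.797×10^8 Pa = 0.1797 GPa
Total = 0.03678 + 0.1043 + 0.4317 + 0.1797 = 0.75254 GPa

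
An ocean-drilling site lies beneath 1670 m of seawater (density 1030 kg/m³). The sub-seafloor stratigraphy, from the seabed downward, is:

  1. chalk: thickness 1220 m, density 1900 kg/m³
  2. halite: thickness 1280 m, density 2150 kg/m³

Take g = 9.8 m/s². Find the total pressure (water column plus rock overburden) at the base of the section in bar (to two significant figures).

670 bar

seawater: 1030 kg/m³ × 9.8 m/s² × 1670 m = 1.686×10^7 Pa = 168.6 bar
chalk: 1900 kg/m³ × 9.8 m/s² × 1220 m = 2.272×10^7 Pa = 227.2 bar
halite: 2150 kg/m³ × 9.8 m/s² × 1280 m = 2.697×10^7 Pa = 269.7 bar
Total = 168.6 + 227.2 + 269.7 = 665.43 bar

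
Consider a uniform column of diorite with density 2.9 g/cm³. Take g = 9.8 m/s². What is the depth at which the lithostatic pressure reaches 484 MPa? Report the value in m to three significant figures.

h = P/(ρg) = 484 MPa / (2900 kg/m³ × 9.8 m/s²) = 4.840×10^8 Pa / 28420 Pa/m = 17030 m

17000 m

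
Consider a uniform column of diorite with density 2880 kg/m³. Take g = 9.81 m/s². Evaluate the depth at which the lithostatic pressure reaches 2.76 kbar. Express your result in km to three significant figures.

h = P/(ρg) = 2.76 kbar / (2880 kg/m³ × 9.81 m/s²) = 2.760×10^8 Pa / 28253 Pa/m = 9768.9 m
= 9.7689 km

9.77 km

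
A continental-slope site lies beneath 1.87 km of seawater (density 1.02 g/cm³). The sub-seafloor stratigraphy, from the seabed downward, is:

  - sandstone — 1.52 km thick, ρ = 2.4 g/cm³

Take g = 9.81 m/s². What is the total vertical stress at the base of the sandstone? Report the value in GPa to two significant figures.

0.054 GPa

seawater: 1020 kg/m³ × 9.81 m/s² × 1870 m = 1.871×10^7 Pa = 0.01871 GPa
sandstone: 2400 kg/m³ × 9.81 m/s² × 1520 m = 3.579×10^7 Pa = 0.03579 GPa
Total = 0.01871 + 0.03579 = 0.054498 GPa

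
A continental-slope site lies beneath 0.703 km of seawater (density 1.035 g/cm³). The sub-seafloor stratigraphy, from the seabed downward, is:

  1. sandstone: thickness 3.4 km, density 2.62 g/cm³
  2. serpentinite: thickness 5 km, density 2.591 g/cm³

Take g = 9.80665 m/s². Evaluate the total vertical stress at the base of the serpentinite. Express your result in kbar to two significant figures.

seawater: 1035 kg/m³ × 9.80665 m/s² × 703 m = 7.135×10^6 Pa = 0.07135 kbar
sandstone: 2620 kg/m³ × 9.80665 m/s² × 3400 m = 8.736×10^7 Pa = 0.8736 kbar
serpentinite: 2591 kg/m³ × 9.80665 m/s² × 5000 m = 1.270×10^8 Pa = 1.270 kbar
Total = 0.07135 + 0.8736 + 1.270 = 2.2154 kbar

2.2 kbar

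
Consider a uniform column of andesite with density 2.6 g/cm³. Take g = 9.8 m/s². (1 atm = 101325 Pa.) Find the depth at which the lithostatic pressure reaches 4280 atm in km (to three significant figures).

h = P/(ρg) = 4280 atm / (2600 kg/m³ × 9.8 m/s²) = 4.337×10^8 Pa / 25480 Pa/m = 17020 m
= 17.020 km

17.0 km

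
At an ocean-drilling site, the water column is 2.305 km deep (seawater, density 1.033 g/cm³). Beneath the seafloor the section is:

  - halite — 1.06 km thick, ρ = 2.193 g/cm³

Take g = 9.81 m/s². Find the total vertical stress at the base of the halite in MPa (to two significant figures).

46 MPa

seawater: 1033 kg/m³ × 9.81 m/s² × 2305 m = 2.336×10^7 Pa = 23.36 MPa
halite: 2193 kg/m³ × 9.81 m/s² × 1060 m = 2.280×10^7 Pa = 22.80 MPa
Total = 23.36 + 22.80 = 46.162 MPa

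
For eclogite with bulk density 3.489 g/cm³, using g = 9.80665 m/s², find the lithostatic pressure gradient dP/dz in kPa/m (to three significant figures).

dP/dz = ρg = 3489 kg/m³ × 9.80665 m/s² = 34215 Pa/m
= 34215 Pa/m × (1 kPa/m / 1000.0 Pa/m) = 34.215 kPa/m

34.2 kPa/m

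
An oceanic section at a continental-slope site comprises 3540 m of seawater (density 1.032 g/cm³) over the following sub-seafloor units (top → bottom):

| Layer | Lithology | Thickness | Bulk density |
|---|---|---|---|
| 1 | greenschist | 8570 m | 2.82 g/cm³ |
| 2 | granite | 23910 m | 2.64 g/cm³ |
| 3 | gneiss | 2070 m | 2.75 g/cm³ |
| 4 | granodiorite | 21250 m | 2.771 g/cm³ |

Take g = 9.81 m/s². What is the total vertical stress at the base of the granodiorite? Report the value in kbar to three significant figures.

seawater: 1032 kg/m³ × 9.81 m/s² × 3540 m = 3.584×10^7 Pa = 0.3584 kbar
greenschist: 2820 kg/m³ × 9.81 m/s² × 8570 m = 2.371×10^8 Pa = 2.371 kbar
granite: 2640 kg/m³ × 9.81 m/s² × 23910 m = 6.192×10^8 Pa = 6.192 kbar
gneiss: 2750 kg/m³ × 9.81 m/s² × 2070 m = 5.584×10^7 Pa = 0.5584 kbar
granodiorite: 2771 kg/m³ × 9.81 m/s² × 21250 m = 5.776×10^8 Pa = 5.776 kbar
Total = 0.3584 + 2.371 + 6.192 + 0.5584 + 5.776 = 15.256 kbar

15.3 kbar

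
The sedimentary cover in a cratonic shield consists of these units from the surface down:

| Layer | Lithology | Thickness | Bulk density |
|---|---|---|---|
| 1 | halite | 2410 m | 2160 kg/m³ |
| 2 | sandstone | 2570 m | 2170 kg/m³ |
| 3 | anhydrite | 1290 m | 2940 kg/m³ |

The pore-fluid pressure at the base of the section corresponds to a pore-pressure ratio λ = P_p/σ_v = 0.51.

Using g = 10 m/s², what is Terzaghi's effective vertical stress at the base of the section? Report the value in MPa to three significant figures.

71.4 MPa

Overburden (lithostatic) stress σ_v:
halite: 2160 kg/m³ × 10 m/s² × 2410 m = 5.206×10^7 Pa = 52.06 MPa
sandstone: 2170 kg/m³ × 10 m/s² × 2570 m = 5.577×10^7 Pa = 55.77 MPa
anhydrite: 2940 kg/m³ × 10 m/s² × 1290 m = 3.793×10^7 Pa = 37.93 MPa
Total = 52.06 + 55.77 + 37.93 = 145.75 MPa
Pore pressure P_p = λ·σ_v = 0.51 × 145.8 MPa = 74.33 MPa
Effective stress σ' = σ_v − P_p = 145.8 − 74.33 = 71.418 MPa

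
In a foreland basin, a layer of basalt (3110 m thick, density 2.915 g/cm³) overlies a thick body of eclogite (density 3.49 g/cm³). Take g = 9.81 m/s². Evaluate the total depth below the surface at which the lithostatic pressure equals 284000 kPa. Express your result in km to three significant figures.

8.81 km

Pressure at base of upper layers: 2915×9.81×3110 = 8.893×10^7 Pa = 88934 kPa
Remaining pressure to be supplied by eclogite: 2.840×10^8 − 8.893×10^7 = 1.951×10^8 Pa
Additional depth in eclogite = 1.951×10^8 Pa / (3490 kg/m³ × 9.81 m/s²) = 5697.5 m
Total depth = 3110 m + 5697.5 m = 8807.5 m
= 8.8075 km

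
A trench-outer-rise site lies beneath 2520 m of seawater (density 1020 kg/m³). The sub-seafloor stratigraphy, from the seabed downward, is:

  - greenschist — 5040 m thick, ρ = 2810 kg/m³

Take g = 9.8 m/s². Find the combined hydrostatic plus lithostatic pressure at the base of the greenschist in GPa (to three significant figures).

seawater: 1020 kg/m³ × 9.8 m/s² × 2520 m = 2.519×10^7 Pa = 0.02519 GPa
greenschist: 2810 kg/m³ × 9.8 m/s² × 5040 m = 1.388×10^8 Pa = 0.1388 GPa
Total = 0.02519 + 0.1388 = 0.16398 GPa

0.164 GPa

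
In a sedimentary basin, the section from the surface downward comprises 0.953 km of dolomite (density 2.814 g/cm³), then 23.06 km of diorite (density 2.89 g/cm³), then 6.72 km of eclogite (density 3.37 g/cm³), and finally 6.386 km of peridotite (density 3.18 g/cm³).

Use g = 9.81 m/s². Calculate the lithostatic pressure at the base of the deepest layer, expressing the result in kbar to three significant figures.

11.0 kbar

dolomite: 2814 kg/m³ × 9.81 m/s² × 953 m = 2.631×10^7 Pa = 0.2631 kbar
diorite: 2890 kg/m³ × 9.81 m/s² × 23060 m = 6.538×10^8 Pa = 6.538 kbar
eclogite: 3370 kg/m³ × 9.81 m/s² × 6720 m = 2.222×10^8 Pa = 2.222 kbar
peridotite: 3180 kg/m³ × 9.81 m/s² × 6386 m = 1.992×10^8 Pa = 1.992 kbar
Total = 0.2631 + 6.538 + 2.222 + 1.992 = 11.015 kbar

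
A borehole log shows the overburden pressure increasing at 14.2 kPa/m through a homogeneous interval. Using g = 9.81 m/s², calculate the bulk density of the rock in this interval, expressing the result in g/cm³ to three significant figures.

ρ = (dP/dz)/g = 14.2 kPa/m / 9.81 m/s² = 14200 Pa/m / 9.81 m/s² = 1447.5 kg/m³
= 1.448 g/cm³

1.45 g/cm³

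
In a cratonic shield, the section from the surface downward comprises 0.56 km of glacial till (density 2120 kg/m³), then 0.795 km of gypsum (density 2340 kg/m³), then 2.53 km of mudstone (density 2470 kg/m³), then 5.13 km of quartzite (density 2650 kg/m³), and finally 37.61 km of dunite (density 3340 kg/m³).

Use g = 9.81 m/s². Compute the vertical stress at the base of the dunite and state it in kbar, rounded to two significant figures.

15 kbar

glacial till: 2120 kg/m³ × 9.81 m/s² × 560 m = 1.165×10^7 Pa = 0.1165 kbar
gypsum: 2340 kg/m³ × 9.81 m/s² × 795 m = 1.825×10^7 Pa = 0.1825 kbar
mudstone: 2470 kg/m³ × 9.81 m/s² × 2530 m = 6.130×10^7 Pa = 0.6130 kbar
quartzite: 2650 kg/m³ × 9.81 m/s² × 5130 m = 1.334×10^8 Pa = 1.334 kbar
dunite: 3340 kg/m³ × 9.81 m/s² × 37610 m = 1.232×10^9 Pa = 12.32 kbar
Total = 0.1165 + 0.1825 + 0.6130 + 1.334 + 12.32 = 14.569 kbar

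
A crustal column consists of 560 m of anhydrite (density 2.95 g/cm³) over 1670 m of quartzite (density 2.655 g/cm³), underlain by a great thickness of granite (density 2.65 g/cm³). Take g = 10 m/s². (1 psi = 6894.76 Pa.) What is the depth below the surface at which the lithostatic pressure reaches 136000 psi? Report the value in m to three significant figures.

Pressure at base of upper layers: 2950×10×560 + 2655×10×1670 = 6.086×10^7 Pa = 8827 psi
Remaining pressure to be supplied by granite: 9.377×10^8 − 6.086×10^7 = 8.768×10^8 Pa
Additional depth in granite = 8.768×10^8 Pa / (2650 kg/m³ × 10 m/s²) = 33088 m
Total depth = 2230 m + 33088 m = 35318 m

35300 m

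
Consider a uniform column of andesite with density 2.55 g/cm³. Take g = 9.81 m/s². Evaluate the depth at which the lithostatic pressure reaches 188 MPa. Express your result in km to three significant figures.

h = P/(ρg) = 188 MPa / (2550 kg/m³ × 9.81 m/s²) = 1.880×10^8 Pa / 25016 Pa/m = 7515.3 m
= 7.5153 km

7.52 km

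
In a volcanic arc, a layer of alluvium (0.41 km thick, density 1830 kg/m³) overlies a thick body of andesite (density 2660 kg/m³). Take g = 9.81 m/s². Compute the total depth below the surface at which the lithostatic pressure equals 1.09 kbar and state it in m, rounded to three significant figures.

4310 m

Pressure at base of upper layers: 1830×9.81×410 = 7.360×10^6 Pa = 0.07360 kbar
Remaining pressure to be supplied by andesite: 1.090×10^8 − 7.360×10^6 = 1.016×10^8 Pa
Additional depth in andesite = 1.016×10^8 Pa / (2660 kg/m³ × 9.81 m/s²) = 3895.0 m
Total depth = 410 m + 3895.0 m = 4305.0 m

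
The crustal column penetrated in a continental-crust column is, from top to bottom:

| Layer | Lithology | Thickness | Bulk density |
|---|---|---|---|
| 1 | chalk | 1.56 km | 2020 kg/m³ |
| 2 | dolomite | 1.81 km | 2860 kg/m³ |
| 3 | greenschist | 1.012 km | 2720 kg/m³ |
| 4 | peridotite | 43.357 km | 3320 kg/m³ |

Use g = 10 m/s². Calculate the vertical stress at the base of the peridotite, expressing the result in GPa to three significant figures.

1.55 GPa

chalk: 2020 kg/m³ × 10 m/s² × 1560 m = 3.151×10^7 Pa = 0.03151 GPa
dolomite: 2860 kg/m³ × 10 m/s² × 1810 m = 5.177×10^7 Pa = 0.05177 GPa
greenschist: 2720 kg/m³ × 10 m/s² × 1012 m = 2.753×10^7 Pa = 0.02753 GPa
peridotite: 3320 kg/m³ × 10 m/s² × 43357 m = 1.439×10^9 Pa = 1.439 GPa
Total = 0.03151 + 0.05177 + 0.02753 + 1.439 = 1.5503 GPa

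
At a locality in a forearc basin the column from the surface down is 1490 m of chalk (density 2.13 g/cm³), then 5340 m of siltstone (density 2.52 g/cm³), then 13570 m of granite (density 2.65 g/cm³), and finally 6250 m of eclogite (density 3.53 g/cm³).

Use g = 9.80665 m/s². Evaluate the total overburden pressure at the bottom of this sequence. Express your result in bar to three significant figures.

7320 bar

chalk: 2130 kg/m³ × 9.80665 m/s² × 1490 m = 3.112×10^7 Pa = 311.2 bar
siltstone: 2520 kg/m³ × 9.80665 m/s² × 5340 m = 1.320×10^8 Pa = 1320 bar
granite: 2650 kg/m³ × 9.80665 m/s² × 13570 m = 3.527×10^8 Pa = 3527 bar
eclogite: 3530 kg/m³ × 9.80665 m/s² × 6250 m = 2.164×10^8 Pa = 2164 bar
Total = 311.2 + 1320 + 3527 + 2164 = 7321.0 bar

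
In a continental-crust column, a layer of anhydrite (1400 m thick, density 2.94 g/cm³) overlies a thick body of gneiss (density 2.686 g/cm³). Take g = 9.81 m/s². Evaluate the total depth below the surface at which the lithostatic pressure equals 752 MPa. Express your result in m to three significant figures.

Pressure at base of upper layers: 2940×9.81×1400 = 4.038×10^7 Pa = 40.38 MPa
Remaining pressure to be supplied by gneiss: 7.520×10^8 − 4.038×10^7 = 7.116×10^8 Pa
Additional depth in gneiss = 7.116×10^8 Pa / (2686 kg/m³ × 9.81 m/s²) = 27007 m
Total depth = 1400 m + 27007 m = 28407 m

28400 m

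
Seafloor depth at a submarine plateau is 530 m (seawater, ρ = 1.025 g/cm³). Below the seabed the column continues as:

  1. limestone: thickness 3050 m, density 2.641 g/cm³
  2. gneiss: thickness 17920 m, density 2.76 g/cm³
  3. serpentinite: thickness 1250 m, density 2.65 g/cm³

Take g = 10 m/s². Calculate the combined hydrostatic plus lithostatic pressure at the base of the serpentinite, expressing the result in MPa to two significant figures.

610 MPa

seawater: 1025 kg/m³ × 10 m/s² × 530 m = 5.433×10^6 Pa = 5.433 MPa
limestone: 2641 kg/m³ × 10 m/s² × 3050 m = 8.055×10^7 Pa = 80.55 MPa
gneiss: 2760 kg/m³ × 10 m/s² × 17920 m = 4.946×10^8 Pa = 494.6 MPa
serpentinite: 2650 kg/m³ × 10 m/s² × 1250 m = 3.312×10^7 Pa = 33.12 MPa
Total = 5.433 + 80.55 + 494.6 + 33.12 = 613.70 MPa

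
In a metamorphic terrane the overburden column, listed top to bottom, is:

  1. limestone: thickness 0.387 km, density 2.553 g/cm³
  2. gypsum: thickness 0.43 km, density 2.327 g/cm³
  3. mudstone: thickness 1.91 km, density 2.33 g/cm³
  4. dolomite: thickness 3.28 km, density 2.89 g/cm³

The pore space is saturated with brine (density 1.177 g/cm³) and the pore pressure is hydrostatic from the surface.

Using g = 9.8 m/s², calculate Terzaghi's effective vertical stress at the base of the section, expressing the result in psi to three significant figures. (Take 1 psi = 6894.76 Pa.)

Overburden (lithostatic) stress σ_v:
limestone: 2553 kg/m³ × 9.8 m/s² × 387 m = 9.683×10^6 Pa = 9.683 MPa
gypsum: 2327 kg/m³ × 9.8 m/s² × 430 m = 9.806×10^6 Pa = 9.806 MPa
mudstone: 2330 kg/m³ × 9.8 m/s² × 1910 m = 4.361×10^7 Pa = 43.61 MPa
dolomite: 2890 kg/m³ × 9.8 m/s² × 3280 m = 9.290×10^7 Pa = 92.90 MPa
Total = 9.683 + 9.806 + 43.61 + 92.90 = 156.00 MPa
Pore pressure P_p = 1177 kg/m³ × 9.8 m/s² × 6007 m = 6.929×10^7 Pa = 69.29 MPa
Effective stress σ' = σ_v − P_p = 156.0 − 69.29 = 86.709 MPa = 12576 psi

12600 psi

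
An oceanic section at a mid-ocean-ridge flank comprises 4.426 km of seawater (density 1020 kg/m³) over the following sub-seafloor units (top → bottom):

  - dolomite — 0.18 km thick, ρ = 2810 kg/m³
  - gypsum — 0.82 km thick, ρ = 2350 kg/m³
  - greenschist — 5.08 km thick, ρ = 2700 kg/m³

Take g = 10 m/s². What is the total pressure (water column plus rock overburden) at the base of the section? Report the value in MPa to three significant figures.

seawater: 1020 kg/m³ × 10 m/s² × 4426 m = 4.515×10^7 Pa = 45.15 MPa
dolomite: 2810 kg/m³ × 10 m/s² × 180 m = 5.058×10^6 Pa = 5.058 MPa
gypsum: 2350 kg/m³ × 10 m/s² × 820 m = 1.927×10^7 Pa = 19.27 MPa
greenschist: 2700 kg/m³ × 10 m/s² × 5080 m = 1.372×10^8 Pa = 137.2 MPa
Total = 45.15 + 5.058 + 19.27 + 137.2 = 206.63 MPa

207 MPa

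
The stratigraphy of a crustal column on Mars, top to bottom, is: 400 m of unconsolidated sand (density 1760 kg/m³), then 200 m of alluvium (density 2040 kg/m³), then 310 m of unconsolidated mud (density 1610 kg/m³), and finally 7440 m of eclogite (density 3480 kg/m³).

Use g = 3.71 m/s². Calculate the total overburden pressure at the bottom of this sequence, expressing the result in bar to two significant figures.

unconsolidated sand: 1760 kg/m³ × 3.71 m/s² × 400 m = 2.612×10^6 Pa = 26.12 bar
alluvium: 2040 kg/m³ × 3.71 m/s² × 200 m = 1.514×10^6 Pa = 15.14 bar
unconsolidated mud: 1610 kg/m³ × 3.71 m/s² × 310 m = 1.852×10^6 Pa = 18.52 bar
eclogite: 3480 kg/m³ × 3.71 m/s² × 7440 m = 9.606×10^7 Pa = 960.6 bar
Total = 26.12 + 15.14 + 18.52 + 960.6 = 1020.3 bar

1000 bar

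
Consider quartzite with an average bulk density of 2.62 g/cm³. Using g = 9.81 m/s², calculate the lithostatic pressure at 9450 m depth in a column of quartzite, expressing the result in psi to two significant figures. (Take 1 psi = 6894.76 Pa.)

35000 psi

quartzite: 2620 kg/m³ × 9.81 m/s² × 9450 m = 2.429×10^8 Pa = 35228 psi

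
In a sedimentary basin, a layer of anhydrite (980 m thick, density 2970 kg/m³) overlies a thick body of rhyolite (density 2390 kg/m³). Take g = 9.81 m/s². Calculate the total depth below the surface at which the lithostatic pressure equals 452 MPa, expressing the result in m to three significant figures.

Pressure at base of upper layers: 2970×9.81×980 = 2.855×10^7 Pa = 28.55 MPa
Remaining pressure to be supplied by rhyolite: 4.520×10^8 − 2.855×10^7 = 4.234×10^8 Pa
Additional depth in rhyolite = 4.234×10^8 Pa / (2390 kg/m³ × 9.81 m/s²) = 18061 m
Total depth = 980 m + 18061 m = 19041 m

19000 m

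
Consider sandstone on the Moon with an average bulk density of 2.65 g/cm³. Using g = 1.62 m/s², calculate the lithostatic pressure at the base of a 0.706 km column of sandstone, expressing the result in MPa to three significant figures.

sandstone: 2650 kg/m³ × 1.62 m/s² × 706 m = 3.031×10^6 Pa = 3.031 MPa

3.03 MPa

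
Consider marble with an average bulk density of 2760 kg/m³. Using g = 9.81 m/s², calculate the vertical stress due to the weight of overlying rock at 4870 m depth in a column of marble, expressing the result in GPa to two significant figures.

0.13 GPa

marble: 2760 kg/m³ × 9.81 m/s² × 4870 m = 1.319×10^8 Pa = 0.1319 GPa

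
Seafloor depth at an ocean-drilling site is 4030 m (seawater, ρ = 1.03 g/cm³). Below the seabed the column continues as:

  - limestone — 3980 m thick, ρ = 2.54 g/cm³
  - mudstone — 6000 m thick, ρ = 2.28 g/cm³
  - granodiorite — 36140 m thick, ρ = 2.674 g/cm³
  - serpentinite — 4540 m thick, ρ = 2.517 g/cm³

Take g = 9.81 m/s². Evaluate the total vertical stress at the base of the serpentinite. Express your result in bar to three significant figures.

seawater: 1030 kg/m³ × 9.81 m/s² × 4030 m = 4.072×10^7 Pa = 407.2 bar
limestone: 2540 kg/m³ × 9.81 m/s² × 3980 m = 9.917×10^7 Pa = 991.7 bar
mudstone: 2280 kg/m³ × 9.81 m/s² × 6000 m = 1.342×10^8 Pa = 1342 bar
granodiorite: 2674 kg/m³ × 9.81 m/s² × 36140 m = 9.480×10^8 Pa = 9480 bar
serpentinite: 2517 kg/m³ × 9.81 m/s² × 4540 m = 1.121×10^8 Pa = 1121 bar
Total = 407.2 + 991.7 + 1342 + 9480 + 1121 = 13342 bar

13300 bar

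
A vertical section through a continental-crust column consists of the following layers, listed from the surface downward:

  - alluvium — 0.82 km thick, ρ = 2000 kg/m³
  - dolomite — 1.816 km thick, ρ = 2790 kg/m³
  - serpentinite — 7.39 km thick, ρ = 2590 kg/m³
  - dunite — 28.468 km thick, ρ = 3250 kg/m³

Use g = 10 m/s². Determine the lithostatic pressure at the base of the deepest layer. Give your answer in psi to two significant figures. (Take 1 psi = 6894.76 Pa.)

alluvium: 2000 kg/m³ × 10 m/s² × 820 m = 1.640×10^7 Pa = 2379 psi
dolomite: 2790 kg/m³ × 10 m/s² × 1816 m = 5.067×10^7 Pa = 7349 psi
serpentinite: 2590 kg/m³ × 10 m/s² × 7390 m = 1.914×10^8 Pa = 27760 psi
dunite: 3250 kg/m³ × 10 m/s² × 28468 m = 9.252×10^8 Pa = 1.342×10^5 psi
Total = 2379 + 7349 + 27760 + 1.342×10^5 = 1.7168×10^5 psi

170000 psi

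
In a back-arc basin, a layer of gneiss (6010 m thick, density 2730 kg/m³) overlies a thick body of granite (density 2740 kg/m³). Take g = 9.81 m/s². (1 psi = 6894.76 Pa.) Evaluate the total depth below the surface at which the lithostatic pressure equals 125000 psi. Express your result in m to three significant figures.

32100 m

Pressure at base of upper layers: 2730×9.81×6010 = 1.610×10^8 Pa = 23345 psi
Remaining pressure to be supplied by granite: 8.618×10^8 − 1.610×10^8 = 7.009×10^8 Pa
Additional depth in granite = 7.009×10^8 Pa / (2740 kg/m³ × 9.81 m/s²) = 26075 m
Total depth = 6010 m + 26075 m = 32085 m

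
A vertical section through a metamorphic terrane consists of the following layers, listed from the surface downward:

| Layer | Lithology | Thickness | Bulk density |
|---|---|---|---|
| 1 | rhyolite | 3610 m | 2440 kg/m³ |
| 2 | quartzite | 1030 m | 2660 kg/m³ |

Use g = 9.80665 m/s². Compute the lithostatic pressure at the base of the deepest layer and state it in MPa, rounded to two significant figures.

rhyolite: 2440 kg/m³ × 9.80665 m/s² × 3610 m = 8.638×10^7 Pa = 86.38 MPa
quartzite: 2660 kg/m³ × 9.80665 m/s² × 1030 m = 2.687×10^7 Pa = 26.87 MPa
Total = 86.38 + 26.87 = 113.25 MPa

110 MPa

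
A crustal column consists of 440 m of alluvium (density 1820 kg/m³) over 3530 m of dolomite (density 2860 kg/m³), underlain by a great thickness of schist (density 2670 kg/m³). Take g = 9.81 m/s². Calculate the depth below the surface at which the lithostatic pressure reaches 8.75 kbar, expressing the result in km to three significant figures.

Pressure at base of upper layers: 1820×9.81×440 + 2860×9.81×3530 = 1.069×10^8 Pa = 1.069 kbar
Remaining pressure to be supplied by schist: 8.750×10^8 − 1.069×10^8 = 7.681×10^8 Pa
Additional depth in schist = 7.681×10^8 Pa / (2670 kg/m³ × 9.81 m/s²) = 29325 m
Total depth = 3970 m + 29325 m = 33295 m
= 33.295 km

33.3 km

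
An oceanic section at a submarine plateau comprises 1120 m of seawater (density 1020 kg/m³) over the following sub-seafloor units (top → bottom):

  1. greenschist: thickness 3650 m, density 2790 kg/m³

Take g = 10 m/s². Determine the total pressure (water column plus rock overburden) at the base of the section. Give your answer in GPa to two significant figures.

seawater: 1020 kg/m³ × 10 m/s² × 1120 m = 1.142×10^7 Pa = 0.01142 GPa
greenschist: 2790 kg/m³ × 10 m/s² × 3650 m = 1.018×10^8 Pa = 0.1018 GPa
Total = 0.01142 + 0.1018 = 0.11326 GPa

0.11 GPa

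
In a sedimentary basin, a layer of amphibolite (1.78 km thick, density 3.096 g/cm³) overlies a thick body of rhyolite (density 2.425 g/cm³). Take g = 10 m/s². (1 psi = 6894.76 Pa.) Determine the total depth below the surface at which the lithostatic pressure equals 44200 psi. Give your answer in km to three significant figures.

Pressure at base of upper layers: 3096×10×1780 = 5.511×10^7 Pa = 7993 psi
Remaining pressure to be supplied by rhyolite: 3.047×10^8 − 5.511×10^7 = 2.496×10^8 Pa
Additional depth in rhyolite = 2.496×10^8 Pa / (2425 kg/m³ × 10 m/s²) = 10294 m
Total depth = 1780 m + 10294 m = 12074 m
= 12.074 km

12.1 km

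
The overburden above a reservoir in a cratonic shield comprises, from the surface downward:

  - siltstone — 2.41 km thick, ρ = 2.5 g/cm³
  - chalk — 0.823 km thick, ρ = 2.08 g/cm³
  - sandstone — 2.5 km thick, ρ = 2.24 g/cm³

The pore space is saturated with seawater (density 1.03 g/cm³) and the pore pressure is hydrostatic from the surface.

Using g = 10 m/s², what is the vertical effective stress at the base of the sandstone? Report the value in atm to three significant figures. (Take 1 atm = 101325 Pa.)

Overburden (lithostatic) stress σ_v:
siltstone: 2500 kg/m³ × 10 m/s² × 2410 m = 6.025×10^7 Pa = 60.25 MPa
chalk: 2080 kg/m³ × 10 m/s² × 823 m = 1.712×10^7 Pa = 17.12 MPa
sandstone: 2240 kg/m³ × 10 m/s² × 2500 m = 5.600×10^7 Pa = 56.00 MPa
Total = 60.25 + 17.12 + 56.00 = 133.37 MPa
Pore pressure P_p = 1030 kg/m³ × 10 m/s² × 5733 m = 5.905×10^7 Pa = 59.05 MPa
Effective stress σ' = σ_v − P_p = 133.4 − 59.05 = 74.319 MPa = 733.47 atm

733 atm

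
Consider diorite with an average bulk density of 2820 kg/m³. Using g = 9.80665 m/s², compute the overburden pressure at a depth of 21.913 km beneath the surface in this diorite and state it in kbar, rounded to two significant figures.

diorite: 2820 kg/m³ × 9.80665 m/s² × 21913 m = 6.060×10^8 Pa = 6.060 kbar

6.1 kbar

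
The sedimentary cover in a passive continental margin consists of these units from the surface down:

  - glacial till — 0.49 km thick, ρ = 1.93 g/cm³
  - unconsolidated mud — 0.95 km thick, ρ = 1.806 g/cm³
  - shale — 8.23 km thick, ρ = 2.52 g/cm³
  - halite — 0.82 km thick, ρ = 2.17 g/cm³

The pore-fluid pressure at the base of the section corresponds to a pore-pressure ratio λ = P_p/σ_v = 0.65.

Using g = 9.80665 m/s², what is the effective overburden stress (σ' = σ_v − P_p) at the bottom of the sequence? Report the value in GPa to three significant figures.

Overburden (lithostatic) stress σ_v:
glacial till: 1930 kg/m³ × 9.80665 m/s² × 490 m = 9.274×10^6 Pa = 9.274 MPa
unconsolidated mud: 1806 kg/m³ × 9.80665 m/s² × 950 m = 1.683×10^7 Pa = 16.83 MPa
shale: 2520 kg/m³ × 9.80665 m/s² × 8230 m = 2.034×10^8 Pa = 203.4 MPa
halite: 2170 kg/m³ × 9.80665 m/s² × 820 m = 1.745×10^7 Pa = 17.45 MPa
Total = 9.274 + 16.83 + 203.4 + 17.45 = 246.94 MPa
Pore pressure P_p = λ·σ_v = 0.65 × 246.9 MPa = 160.5 MPa
Effective stress σ' = σ_v − P_p = 246.9 − 160.5 = 86.427 MPa = 0.086427 GPa

0.0864 GPa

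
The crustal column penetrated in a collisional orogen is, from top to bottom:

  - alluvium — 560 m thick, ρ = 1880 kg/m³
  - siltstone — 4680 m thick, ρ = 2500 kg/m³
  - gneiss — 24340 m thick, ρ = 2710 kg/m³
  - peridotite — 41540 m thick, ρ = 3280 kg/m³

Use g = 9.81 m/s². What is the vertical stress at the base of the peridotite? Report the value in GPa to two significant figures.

2.1 GPa

alluvium: 1880 kg/m³ × 9.81 m/s² × 560 m = 1.033×10^7 Pa = 0.01033 GPa
siltstone: 2500 kg/m³ × 9.81 m/s² × 4680 m = 1.148×10^8 Pa = 0.1148 GPa
gneiss: 2710 kg/m³ × 9.81 m/s² × 24340 m = 6.471×10^8 Pa = 0.6471 GPa
peridotite: 3280 kg/m³ × 9.81 m/s² × 41540 m = 1.337×10^9 Pa = 1.337 GPa
Total = 0.01033 + 0.1148 + 0.6471 + 1.337 = 2.1088 GPa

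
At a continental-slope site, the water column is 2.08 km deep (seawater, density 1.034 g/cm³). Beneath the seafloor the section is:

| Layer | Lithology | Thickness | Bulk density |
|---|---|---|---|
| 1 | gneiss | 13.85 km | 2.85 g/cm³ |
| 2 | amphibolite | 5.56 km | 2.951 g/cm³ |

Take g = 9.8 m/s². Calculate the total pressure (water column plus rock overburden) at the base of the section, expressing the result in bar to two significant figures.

seawater: 1034 kg/m³ × 9.8 m/s² × 2080 m = 2.108×10^7 Pa = 210.8 bar
gneiss: 2850 kg/m³ × 9.8 m/s² × 13850 m = 3.868×10^8 Pa = 3868 bar
amphibolite: 2951 kg/m³ × 9.8 m/s² × 5560 m = 1.608×10^8 Pa = 1608 bar
Total = 210.8 + 3868 + 1608 = 5687.0 bar

5700 bar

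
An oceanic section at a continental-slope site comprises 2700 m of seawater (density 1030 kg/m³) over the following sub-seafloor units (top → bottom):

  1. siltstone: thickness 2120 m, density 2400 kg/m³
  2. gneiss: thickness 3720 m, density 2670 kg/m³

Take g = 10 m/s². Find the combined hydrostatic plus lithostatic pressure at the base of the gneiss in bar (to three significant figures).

1780 bar

seawater: 1030 kg/m³ × 10 m/s² × 2700 m = 2.781×10^7 Pa = 278.1 bar
siltstone: 2400 kg/m³ × 10 m/s² × 2120 m = 5.088×10^7 Pa = 508.8 bar
gneiss: 2670 kg/m³ × 10 m/s² × 3720 m = 9.932×10^7 Pa = 993.2 bar
Total = 278.1 + 508.8 + 993.2 = 1780.1 bar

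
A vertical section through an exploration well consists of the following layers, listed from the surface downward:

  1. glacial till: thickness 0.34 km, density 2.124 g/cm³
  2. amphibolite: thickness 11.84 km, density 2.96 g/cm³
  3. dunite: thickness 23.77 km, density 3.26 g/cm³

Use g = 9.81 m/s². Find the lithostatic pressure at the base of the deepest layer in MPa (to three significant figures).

1110 MPa

glacial till: 2124 kg/m³ × 9.81 m/s² × 340 m = 7.084×10^6 Pa = 7.084 MPa
amphibolite: 2960 kg/m³ × 9.81 m/s² × 11840 m = 3.438×10^8 Pa = 343.8 MPa
dunite: 3260 kg/m³ × 9.81 m/s² × 23770 m = 7.602×10^8 Pa = 760.2 MPa
Total = 7.084 + 343.8 + 760.2 = 1111.1 MPa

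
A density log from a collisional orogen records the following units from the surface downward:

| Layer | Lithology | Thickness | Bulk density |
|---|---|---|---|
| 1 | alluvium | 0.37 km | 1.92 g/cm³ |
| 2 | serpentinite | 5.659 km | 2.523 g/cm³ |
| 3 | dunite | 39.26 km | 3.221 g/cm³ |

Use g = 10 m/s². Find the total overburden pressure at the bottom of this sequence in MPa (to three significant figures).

1410 MPa

alluvium: 1920 kg/m³ × 10 m/s² × 370 m = 7.104×10^6 Pa = 7.104 MPa
serpentinite: 2523 kg/m³ × 10 m/s² × 5659 m = 1.428×10^8 Pa = 142.8 MPa
dunite: 3221 kg/m³ × 10 m/s² × 39260 m = 1.265×10^9 Pa = 1265 MPa
Total = 7.104 + 142.8 + 1265 = 1414.4 MPa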